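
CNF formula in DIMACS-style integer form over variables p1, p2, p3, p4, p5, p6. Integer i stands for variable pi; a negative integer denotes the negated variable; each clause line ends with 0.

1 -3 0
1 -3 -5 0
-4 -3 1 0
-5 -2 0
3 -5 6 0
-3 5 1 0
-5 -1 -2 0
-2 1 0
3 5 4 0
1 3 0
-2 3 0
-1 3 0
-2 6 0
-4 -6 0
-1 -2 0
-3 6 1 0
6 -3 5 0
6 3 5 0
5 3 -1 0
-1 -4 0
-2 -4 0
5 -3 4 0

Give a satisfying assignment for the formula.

p1=True, p2=False, p3=True, p4=False, p5=True, p6=False

Check each clause:
  1. (¬p3 ∨ p1) — p1 is true.
  2. (¬p3 ∨ p1 ∨ ¬p5) — p1 is true.
  3. (¬p3 ∨ p1 ∨ ¬p4) — p1 is true.
  4. (¬p2 ∨ ¬p5) — ¬p2 is true.
  5. (¬p5 ∨ p3 ∨ p6) — p3 is true.
  6. (¬p3 ∨ p5 ∨ p1) — p5 is true.
  7. (¬p5 ∨ ¬p1 ∨ ¬p2) — ¬p2 is true.
  8. (p1 ∨ ¬p2) — p1 is true.
  9. (p4 ∨ p3 ∨ p5) — p3 is true.
  10. (p1 ∨ p3) — p1 is true.
  11. (p3 ∨ ¬p2) — p3 is true.
  12. (¬p1 ∨ p3) — p3 is true.
  13. (p6 ∨ ¬p2) — ¬p2 is true.
  14. (¬p6 ∨ ¬p4) — ¬p6 is true.
  15. (¬p2 ∨ ¬p1) — ¬p2 is true.
  16. (¬p3 ∨ p1 ∨ p6) — p1 is true.
  17. (p6 ∨ ¬p3 ∨ p5) — p5 is true.
  18. (p3 ∨ p5 ∨ p6) — p3 is true.
  19. (¬p1 ∨ p3 ∨ p5) — p3 is true.
  20. (¬p1 ∨ ¬p4) — ¬p4 is true.
  21. (¬p4 ∨ ¬p2) — ¬p4 is true.
  22. (p4 ∨ p5 ∨ ¬p3) — p5 is true.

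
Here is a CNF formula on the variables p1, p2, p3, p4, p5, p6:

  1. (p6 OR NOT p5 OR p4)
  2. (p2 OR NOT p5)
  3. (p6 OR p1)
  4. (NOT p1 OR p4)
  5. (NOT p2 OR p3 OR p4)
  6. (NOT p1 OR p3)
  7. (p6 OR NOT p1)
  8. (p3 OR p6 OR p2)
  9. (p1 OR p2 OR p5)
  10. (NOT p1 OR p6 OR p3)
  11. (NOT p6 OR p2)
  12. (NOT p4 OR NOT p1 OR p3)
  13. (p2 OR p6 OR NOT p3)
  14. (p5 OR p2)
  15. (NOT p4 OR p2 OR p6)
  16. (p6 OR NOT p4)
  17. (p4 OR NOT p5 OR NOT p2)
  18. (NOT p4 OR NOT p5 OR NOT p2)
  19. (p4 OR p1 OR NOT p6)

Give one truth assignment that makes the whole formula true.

Set p1 = True and propagate.
  then p4 is forced to True.
  then p3 is forced to True.
  then p6 is forced to True.
  then p2 is forced to True.
  then p5 is forced to False.

p1=True, p2=True, p3=True, p4=True, p5=False, p6=True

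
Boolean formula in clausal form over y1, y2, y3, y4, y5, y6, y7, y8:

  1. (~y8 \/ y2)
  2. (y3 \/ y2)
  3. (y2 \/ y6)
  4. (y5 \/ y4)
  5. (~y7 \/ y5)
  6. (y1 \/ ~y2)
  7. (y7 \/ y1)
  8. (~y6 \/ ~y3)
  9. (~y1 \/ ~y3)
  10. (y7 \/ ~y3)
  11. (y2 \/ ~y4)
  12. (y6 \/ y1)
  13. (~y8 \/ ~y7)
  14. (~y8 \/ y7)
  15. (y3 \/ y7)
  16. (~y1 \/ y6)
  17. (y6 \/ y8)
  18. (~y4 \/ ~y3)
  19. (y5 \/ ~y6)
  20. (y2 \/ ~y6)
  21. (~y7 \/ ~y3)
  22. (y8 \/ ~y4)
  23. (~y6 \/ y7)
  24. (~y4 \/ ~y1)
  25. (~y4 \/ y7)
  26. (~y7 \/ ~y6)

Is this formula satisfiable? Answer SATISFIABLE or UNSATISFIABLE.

UNSATISFIABLE

y7 = True:
  propagation gives y5=True, y8=False, y6=True; an empty clause results — contradiction.
y7 = False:
  propagation gives y1=True, y3=False; an empty clause results — contradiction.
Every branch closes, so no satisfying assignment exists.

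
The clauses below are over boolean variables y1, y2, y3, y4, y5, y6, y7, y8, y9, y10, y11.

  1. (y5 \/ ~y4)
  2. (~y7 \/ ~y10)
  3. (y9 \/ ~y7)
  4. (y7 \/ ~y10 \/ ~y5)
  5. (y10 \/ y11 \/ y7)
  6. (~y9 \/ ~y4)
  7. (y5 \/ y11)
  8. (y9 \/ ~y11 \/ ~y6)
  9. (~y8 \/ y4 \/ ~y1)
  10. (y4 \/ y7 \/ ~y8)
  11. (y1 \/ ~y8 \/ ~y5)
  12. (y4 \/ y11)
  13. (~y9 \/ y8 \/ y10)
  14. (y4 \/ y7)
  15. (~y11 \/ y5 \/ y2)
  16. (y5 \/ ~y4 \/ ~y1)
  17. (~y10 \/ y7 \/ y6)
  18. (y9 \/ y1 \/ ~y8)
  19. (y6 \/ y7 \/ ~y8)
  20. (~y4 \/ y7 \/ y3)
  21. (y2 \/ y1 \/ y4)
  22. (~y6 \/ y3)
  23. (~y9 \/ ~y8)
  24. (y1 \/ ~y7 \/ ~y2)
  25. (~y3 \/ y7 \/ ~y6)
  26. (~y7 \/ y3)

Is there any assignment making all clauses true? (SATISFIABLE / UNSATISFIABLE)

Branch on y1: take y1 = False.
Try y2 = False.
  then y4 is forced to True.
  then y5 is forced to True.
  then y9 is forced to False.
  then y7 is forced to False.
  then y10 is forced to False.
  then y11 is forced to True.
  then y6 is forced to False.
  then y8 is forced to False.
  then y3 is forced to True.
So y1=0, y2=0, y3=1, y4=1, y5=1, y6=0, y7=0, y8=0, y9=0, y10=0, y11=1 is a satisfying assignment.

SATISFIABLE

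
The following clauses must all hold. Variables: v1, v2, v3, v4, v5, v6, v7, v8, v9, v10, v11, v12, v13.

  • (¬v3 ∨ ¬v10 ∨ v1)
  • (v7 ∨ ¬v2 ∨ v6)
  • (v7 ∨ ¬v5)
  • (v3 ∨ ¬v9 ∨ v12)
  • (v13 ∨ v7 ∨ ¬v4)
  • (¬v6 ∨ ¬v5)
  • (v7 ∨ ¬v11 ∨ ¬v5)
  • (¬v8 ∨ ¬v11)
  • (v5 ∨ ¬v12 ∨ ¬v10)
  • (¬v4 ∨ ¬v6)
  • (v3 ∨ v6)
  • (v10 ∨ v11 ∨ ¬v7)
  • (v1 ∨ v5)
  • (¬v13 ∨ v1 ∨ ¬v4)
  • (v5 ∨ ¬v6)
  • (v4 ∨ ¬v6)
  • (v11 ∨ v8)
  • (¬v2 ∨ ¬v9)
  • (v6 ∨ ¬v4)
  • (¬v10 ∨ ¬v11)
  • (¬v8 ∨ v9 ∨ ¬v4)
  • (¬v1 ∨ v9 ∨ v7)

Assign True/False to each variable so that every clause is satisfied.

v1=F, v2=F, v3=T, v4=F, v5=T, v6=F, v7=T, v8=F, v9=F, v10=F, v11=T, v12=F, v13=F

Check each clause:
  1. (¬v10 ∨ ¬v3 ∨ v1) — ¬v10 is true.
  2. (v7 ∨ ¬v2 ∨ v6) — ¬v2 is true.
  3. (¬v5 ∨ v7) — v7 is true.
  4. (¬v9 ∨ v12 ∨ v3) — v3 is true.
  5. (¬v4 ∨ v7 ∨ v13) — ¬v4 is true.
  6. (¬v5 ∨ ¬v6) — ¬v6 is true.
  7. (¬v5 ∨ ¬v11 ∨ v7) — v7 is true.
  8. (¬v11 ∨ ¬v8) — ¬v8 is true.
  9. (¬v12 ∨ ¬v10 ∨ v5) — ¬v12 is true.
  10. (¬v4 ∨ ¬v6) — ¬v6 is true.
  11. (v6 ∨ v3) — v3 is true.
  12. (¬v7 ∨ v10 ∨ v11) — v11 is true.
  13. (v1 ∨ v5) — v5 is true.
  14. (v1 ∨ ¬v13 ∨ ¬v4) — ¬v13 is true.
  15. (v5 ∨ ¬v6) — ¬v6 is true.
  16. (¬v6 ∨ v4) — ¬v6 is true.
  17. (v11 ∨ v8) — v11 is true.
  18. (¬v9 ∨ ¬v2) — ¬v2 is true.
  19. (¬v4 ∨ v6) — ¬v4 is true.
  20. (¬v10 ∨ ¬v11) — ¬v10 is true.
  21. (¬v8 ∨ v9 ∨ ¬v4) — ¬v8 is true.
  22. (v9 ∨ v7 ∨ ¬v1) — ¬v1 is true.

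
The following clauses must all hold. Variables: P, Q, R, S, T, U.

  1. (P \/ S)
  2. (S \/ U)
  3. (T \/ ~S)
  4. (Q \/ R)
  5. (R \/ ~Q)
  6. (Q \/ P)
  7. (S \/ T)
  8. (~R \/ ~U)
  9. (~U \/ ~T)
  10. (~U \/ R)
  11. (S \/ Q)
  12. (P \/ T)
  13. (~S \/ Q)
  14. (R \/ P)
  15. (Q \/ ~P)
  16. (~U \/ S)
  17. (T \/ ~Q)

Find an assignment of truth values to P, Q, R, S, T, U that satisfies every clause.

P=1, Q=1, R=1, S=1, T=1, U=0

Set P = True and propagate.
  then Q is forced to True.
  then R is forced to True.
  then U is forced to False.
  then S is forced to True.
  then T is forced to True.
Check each clause:
  1. (P \/ S) — P is true.
  2. (S \/ U) — S is true.
  3. (~S \/ T) — T is true.
  4. (R \/ Q) — Q is true.
  5. (~Q \/ R) — R is true.
  6. (Q \/ P) — P is true.
  7. (T \/ S) — S is true.
  8. (~R \/ ~U) — ~U is true.
  9. (~T \/ ~U) — ~U is true.
  10. (~U \/ R) — ~U is true.
  11. (Q \/ S) — Q is true.
  12. (T \/ P) — P is true.
  13. (Q \/ ~S) — Q is true.
  14. (R \/ P) — P is true.
  15. (~P \/ Q) — Q is true.
  16. (~U \/ S) — ~U is true.
  17. (~Q \/ T) — T is true.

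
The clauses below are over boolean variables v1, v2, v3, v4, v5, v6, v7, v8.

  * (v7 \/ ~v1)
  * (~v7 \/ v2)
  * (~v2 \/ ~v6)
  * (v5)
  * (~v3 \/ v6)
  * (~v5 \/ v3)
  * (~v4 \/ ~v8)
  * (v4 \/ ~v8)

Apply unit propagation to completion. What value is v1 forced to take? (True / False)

False

Unit clause (v5) sets v5 = True.
(~v5 \/ v3): since v5 = True, the clause reduces to (v3). v3 = True.
In (v6 \/ ~v3), ~v3 is now false; v6 must hold, so v6 = True.
In (~v2 \/ ~v6), ~v6 is now false; ~v2 must hold, so v2 = False.
In (v2 \/ ~v7), v2 is now false; ~v7 must hold, so v7 = False.
(v7 \/ ~v1) with v7 = False leaves only ~v1, so v1 = False.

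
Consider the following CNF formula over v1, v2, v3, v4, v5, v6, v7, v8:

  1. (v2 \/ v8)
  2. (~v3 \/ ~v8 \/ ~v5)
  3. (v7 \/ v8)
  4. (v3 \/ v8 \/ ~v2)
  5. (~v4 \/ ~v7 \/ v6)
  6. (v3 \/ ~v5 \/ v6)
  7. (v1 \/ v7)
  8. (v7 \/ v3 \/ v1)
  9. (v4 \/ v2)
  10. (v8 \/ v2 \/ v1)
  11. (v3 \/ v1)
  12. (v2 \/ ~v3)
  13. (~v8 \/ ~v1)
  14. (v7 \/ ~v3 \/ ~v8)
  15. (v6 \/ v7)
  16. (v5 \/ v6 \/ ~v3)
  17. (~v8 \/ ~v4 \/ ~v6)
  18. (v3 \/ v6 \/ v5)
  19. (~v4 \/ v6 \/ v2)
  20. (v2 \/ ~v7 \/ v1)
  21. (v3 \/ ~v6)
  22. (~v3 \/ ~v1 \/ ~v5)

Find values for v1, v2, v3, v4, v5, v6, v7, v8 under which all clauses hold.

v1 = False, v2 = True, v3 = True, v4 = False, v5 = False, v6 = True, v7 = True, v8 = True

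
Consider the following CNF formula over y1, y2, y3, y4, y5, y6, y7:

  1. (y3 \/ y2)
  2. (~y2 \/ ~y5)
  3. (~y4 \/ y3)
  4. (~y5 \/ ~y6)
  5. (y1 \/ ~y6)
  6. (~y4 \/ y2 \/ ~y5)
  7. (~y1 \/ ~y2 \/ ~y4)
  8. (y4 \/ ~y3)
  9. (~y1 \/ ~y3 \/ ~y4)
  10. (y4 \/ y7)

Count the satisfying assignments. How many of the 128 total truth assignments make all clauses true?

The models are:
  y1=F y2=F y3=T y4=T y5=F y6=F y7=F
  y1=F y2=F y3=T y4=T y5=F y6=F y7=T
  y1=F y2=T y3=F y4=F y5=F y6=F y7=T
  y1=F y2=T y3=T y4=T y5=F y6=F y7=F
  y1=F y2=T y3=T y4=T y5=F y6=F y7=T
  y1=T y2=T y3=F y4=F y5=F y6=F y7=T
  y1=T y2=T y3=F y4=F y5=F y6=T y7=T
Count: 7.

7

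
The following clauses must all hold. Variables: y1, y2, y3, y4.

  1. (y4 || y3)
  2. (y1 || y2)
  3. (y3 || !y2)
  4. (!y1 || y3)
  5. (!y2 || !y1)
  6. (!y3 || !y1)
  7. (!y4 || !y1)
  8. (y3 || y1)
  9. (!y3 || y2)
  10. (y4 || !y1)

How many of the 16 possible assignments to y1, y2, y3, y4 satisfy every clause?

2

Satisfying assignments:
  y1=0 y2=1 y3=1 y4=0
  y1=0 y2=1 y3=1 y4=1
That's 2 in total.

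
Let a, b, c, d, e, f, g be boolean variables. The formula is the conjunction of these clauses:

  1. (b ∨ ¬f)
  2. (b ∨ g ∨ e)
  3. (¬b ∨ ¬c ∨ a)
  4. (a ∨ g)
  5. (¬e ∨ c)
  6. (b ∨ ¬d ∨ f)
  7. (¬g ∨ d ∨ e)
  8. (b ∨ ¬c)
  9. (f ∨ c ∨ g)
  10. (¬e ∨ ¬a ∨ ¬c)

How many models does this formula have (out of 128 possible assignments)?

Case analysis on b and c:
  b=T, c=T: f free; 3 ways for (a,d,e,g) × 2^1 = 6.
  b=T, c=F: 6 of the 32 assignments to (a,d,e,f,g) work.
  b=F, c=T: a clause becomes empty — 0.
  b=F, c=F: a clause becomes empty — 0.
Total: 6 + 6 + 0 + 0 = 12.

12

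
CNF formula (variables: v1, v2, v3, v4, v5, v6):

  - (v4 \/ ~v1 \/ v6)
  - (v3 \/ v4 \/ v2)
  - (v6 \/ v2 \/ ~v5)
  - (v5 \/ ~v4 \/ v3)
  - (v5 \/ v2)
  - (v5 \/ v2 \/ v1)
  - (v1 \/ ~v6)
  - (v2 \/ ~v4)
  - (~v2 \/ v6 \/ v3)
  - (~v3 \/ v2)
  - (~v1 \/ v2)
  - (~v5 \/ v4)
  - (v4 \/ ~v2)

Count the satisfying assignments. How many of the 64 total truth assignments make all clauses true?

The models are:
  v1=F v2=T v3=T v4=T v5=F v6=F
  v1=F v2=T v3=T v4=T v5=T v6=F
  v1=T v2=T v3=F v4=T v5=T v6=T
  v1=T v2=T v3=T v4=T v5=F v6=F
  v1=T v2=T v3=T v4=T v5=F v6=T
  v1=T v2=T v3=T v4=T v5=T v6=F
  v1=T v2=T v3=T v4=T v5=T v6=T
That's 7 in total.

7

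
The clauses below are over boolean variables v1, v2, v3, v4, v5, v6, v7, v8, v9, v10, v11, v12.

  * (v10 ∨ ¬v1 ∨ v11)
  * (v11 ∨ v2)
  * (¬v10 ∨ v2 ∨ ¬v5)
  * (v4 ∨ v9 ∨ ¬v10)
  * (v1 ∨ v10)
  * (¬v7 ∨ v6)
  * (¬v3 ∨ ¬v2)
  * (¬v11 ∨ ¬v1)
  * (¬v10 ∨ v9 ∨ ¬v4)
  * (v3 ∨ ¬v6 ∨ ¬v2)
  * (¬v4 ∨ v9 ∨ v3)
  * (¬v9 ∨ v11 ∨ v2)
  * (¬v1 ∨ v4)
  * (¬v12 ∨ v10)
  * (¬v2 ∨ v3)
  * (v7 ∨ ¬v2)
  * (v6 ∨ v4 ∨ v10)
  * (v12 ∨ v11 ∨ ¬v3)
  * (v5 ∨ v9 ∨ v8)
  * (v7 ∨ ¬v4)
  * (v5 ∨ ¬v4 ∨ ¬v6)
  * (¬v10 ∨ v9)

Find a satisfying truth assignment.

Try v1 = False.
  then v10 is forced to True.
  then v9 is forced to True.
The remaining clauses are satisfied by v2 = False, v3 = True, v4 = False, v5 = False, v6 = False, v7 = False, v8 = False, v11 = True, v12 = True.
Every clause has at least one true literal under this assignment.

v1 = False, v2 = False, v3 = True, v4 = False, v5 = False, v6 = False, v7 = False, v8 = False, v9 = True, v10 = True, v11 = True, v12 = True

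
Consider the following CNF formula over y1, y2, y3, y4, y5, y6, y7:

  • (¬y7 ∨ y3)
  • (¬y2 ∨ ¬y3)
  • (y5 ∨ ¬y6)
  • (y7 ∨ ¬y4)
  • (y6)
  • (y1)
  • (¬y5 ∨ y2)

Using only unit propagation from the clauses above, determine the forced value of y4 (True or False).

False

Unit clause (y6) sets y6 = True.
From (¬y6 ∨ y5) and y6 = True: y5 = True.
Unit clause (y1) sets y1 = True.
From (¬y5 ∨ y2) and y5 = True: y2 = True.
From (¬y2 ∨ ¬y3) and y2 = True: y3 = False.
(y3 ∨ ¬y7): since y3 = False, the clause reduces to (¬y7). y7 = False.
From (¬y4 ∨ y7) and y7 = False: y4 = False.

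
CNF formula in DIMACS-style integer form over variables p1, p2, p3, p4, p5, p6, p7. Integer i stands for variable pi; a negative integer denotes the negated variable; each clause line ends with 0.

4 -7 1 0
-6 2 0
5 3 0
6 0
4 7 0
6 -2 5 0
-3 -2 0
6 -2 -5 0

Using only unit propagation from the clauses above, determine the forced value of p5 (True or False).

(p6) is a unit clause: p6 = True.
In (~p6 \/ p2), ~p6 is now false; p2 must hold, so p2 = True.
(~p3 \/ ~p2): since p2 = True, the clause reduces to (~p3). p3 = False.
(p5 \/ p3) with p3 = False leaves only p5, so p5 = True.

True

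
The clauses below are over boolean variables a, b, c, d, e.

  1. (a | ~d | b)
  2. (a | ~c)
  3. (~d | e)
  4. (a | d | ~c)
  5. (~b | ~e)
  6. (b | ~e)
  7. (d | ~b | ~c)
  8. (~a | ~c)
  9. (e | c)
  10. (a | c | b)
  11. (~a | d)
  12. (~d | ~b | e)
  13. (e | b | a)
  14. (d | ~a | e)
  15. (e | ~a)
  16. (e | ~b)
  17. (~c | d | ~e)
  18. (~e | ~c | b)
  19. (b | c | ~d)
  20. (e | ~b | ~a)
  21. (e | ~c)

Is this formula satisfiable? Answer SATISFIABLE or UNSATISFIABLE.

e = True:
  propagation gives b=False; an empty clause results — contradiction.
e = False:
  propagation gives d=False, c=True; an empty clause results — contradiction.
Every branch closes, so no satisfying assignment exists.

UNSATISFIABLE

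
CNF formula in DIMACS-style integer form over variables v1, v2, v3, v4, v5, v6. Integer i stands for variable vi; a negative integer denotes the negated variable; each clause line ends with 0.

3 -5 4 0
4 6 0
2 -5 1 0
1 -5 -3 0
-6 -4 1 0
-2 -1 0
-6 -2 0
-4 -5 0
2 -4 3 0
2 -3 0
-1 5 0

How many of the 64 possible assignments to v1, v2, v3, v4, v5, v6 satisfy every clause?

3

The models are:
  v1=F v2=F v3=F v4=F v5=F v6=T
  v1=F v2=T v3=F v4=T v5=F v6=F
  v1=F v2=T v3=T v4=T v5=F v6=F
That's 3 in total.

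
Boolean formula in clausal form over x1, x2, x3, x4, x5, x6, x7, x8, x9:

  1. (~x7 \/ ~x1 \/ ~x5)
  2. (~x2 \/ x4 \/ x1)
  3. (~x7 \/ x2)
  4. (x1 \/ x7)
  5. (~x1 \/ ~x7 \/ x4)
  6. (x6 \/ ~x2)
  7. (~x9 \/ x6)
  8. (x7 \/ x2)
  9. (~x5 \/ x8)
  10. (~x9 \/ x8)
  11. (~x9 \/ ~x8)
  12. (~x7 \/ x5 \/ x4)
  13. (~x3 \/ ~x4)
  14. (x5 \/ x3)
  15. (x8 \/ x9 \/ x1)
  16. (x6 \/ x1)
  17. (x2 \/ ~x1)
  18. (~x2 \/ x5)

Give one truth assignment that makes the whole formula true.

x6 occurs only positively in the remaining clauses — set x6 = True.
Set x1 = False and propagate.
  then x7 is forced to True.
  then x2 is forced to True.
  then x4 is forced to True.
  then x3 is forced to False.
  then x5 is forced to True.
  then x8 is forced to True.
  then x9 is forced to False.
Check each clause:
  1. (~x1 \/ ~x7 \/ ~x5) — ~x1 is true.
  2. (x4 \/ ~x2 \/ x1) — x4 is true.
  3. (x2 \/ ~x7) — x2 is true.
  4. (x7 \/ x1) — x7 is true.
  5. (~x7 \/ ~x1 \/ x4) — x4 is true.
  6. (~x2 \/ x6) — x6 is true.
  7. (x6 \/ ~x9) — x6 is true.
  8. (x2 \/ x7) — x2 is true.
  9. (x8 \/ ~x5) — x8 is true.
  10. (x8 \/ ~x9) — x8 is true.
  11. (~x8 \/ ~x9) — ~x9 is true.
  12. (x5 \/ ~x7 \/ x4) — x4 is true.
  13. (~x4 \/ ~x3) — ~x3 is true.
  14. (x5 \/ x3) — x5 is true.
  15. (x1 \/ x8 \/ x9) — x8 is true.
  16. (x1 \/ x6) — x6 is true.
  17. (~x1 \/ x2) — x2 is true.
  18. (~x2 \/ x5) — x5 is true.

x1=False, x2=True, x3=False, x4=True, x5=True, x6=True, x7=True, x8=True, x9=False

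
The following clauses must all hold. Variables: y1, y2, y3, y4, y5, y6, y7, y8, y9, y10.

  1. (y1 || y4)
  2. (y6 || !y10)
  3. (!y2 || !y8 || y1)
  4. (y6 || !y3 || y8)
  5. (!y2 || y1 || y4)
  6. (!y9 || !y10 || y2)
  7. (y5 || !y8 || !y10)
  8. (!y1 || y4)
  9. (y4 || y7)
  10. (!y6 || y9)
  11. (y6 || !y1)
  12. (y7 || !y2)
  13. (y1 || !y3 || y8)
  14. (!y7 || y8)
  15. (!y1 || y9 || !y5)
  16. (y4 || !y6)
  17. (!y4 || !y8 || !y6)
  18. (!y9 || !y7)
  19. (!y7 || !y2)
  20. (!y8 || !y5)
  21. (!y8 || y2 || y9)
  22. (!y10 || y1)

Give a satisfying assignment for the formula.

y1 = True  y2 = False  y3 = True  y4 = True  y5 = True  y6 = True  y7 = False  y8 = False  y9 = True  y10 = False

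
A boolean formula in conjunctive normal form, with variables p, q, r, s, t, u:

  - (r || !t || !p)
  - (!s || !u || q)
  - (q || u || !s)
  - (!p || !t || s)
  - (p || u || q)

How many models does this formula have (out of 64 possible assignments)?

Case analysis on p and q:
  p=1, q=1: u free; 5 ways for (r,s,t) × 2^1 = 10.
  p=1, q=0: remaining (r,s,t,u) ∈ {(0,0,0,0); (0,0,0,1); (1,0,0,0); (1,0,0,1)} — 4.
  p=0, q=1: r, s, t, u free → 2^4 = 16.
  p=0, q=0: remaining (r,s,t,u) ∈ {(0,0,0,1); (0,0,1,1); (1,0,0,1); (1,0,1,1)} — 4.
Total: 10 + 4 + 16 + 4 = 34.

34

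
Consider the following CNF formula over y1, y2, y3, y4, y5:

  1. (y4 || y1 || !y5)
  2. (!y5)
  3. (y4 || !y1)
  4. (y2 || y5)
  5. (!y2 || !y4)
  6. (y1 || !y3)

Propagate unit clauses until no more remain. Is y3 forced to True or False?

False

(!y5) stands alone — y5 = False.
(y2 || y5) with y5 = False leaves only y2, so y2 = True.
In (!y2 || !y4), !y2 is now false; !y4 must hold, so y4 = False.
(!y1 || y4): since y4 = False, the clause reduces to (!y1). y1 = False.
From (y1 || !y3) and y1 = False: y3 = False.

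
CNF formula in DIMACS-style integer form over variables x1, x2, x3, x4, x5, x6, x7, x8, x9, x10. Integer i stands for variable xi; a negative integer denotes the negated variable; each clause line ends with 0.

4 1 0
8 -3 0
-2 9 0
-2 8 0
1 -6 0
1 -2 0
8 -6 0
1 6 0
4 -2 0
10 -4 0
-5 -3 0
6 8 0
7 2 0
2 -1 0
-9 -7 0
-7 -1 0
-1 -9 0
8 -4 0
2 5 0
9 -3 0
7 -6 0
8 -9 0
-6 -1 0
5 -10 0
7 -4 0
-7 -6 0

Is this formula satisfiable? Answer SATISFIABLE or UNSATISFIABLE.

UNSATISFIABLE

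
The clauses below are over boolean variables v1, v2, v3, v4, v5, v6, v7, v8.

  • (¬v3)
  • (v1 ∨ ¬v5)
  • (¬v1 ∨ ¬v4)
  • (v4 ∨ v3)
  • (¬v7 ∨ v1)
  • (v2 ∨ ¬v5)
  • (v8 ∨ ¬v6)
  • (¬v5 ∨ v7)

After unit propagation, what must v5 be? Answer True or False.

False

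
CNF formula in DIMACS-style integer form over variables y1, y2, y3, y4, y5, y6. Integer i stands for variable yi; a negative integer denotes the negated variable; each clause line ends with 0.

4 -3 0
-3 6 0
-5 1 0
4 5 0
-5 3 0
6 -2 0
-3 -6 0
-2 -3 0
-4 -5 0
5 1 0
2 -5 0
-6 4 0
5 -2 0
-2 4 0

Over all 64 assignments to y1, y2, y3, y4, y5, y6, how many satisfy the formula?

2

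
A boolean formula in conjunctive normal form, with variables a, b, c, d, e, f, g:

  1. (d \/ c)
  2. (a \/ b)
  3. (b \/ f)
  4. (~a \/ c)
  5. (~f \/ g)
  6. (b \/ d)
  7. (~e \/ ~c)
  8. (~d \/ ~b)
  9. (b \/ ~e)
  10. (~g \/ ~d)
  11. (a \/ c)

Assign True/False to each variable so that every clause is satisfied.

a=0, b=1, c=1, d=0, e=0, f=1, g=1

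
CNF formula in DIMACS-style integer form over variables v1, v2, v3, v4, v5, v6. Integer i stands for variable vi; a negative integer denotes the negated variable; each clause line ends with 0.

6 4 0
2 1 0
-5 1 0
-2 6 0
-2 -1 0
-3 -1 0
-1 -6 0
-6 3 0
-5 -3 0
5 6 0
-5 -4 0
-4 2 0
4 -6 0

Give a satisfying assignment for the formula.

v1=False, v2=True, v3=True, v4=True, v5=False, v6=True

Set v1 = False and propagate.
  then v2 is forced to True.
  then v5 is forced to False.
  then v6 is forced to True.
  then v3 is forced to True.
  then v4 is forced to True.
Every clause has at least one true literal under this assignment.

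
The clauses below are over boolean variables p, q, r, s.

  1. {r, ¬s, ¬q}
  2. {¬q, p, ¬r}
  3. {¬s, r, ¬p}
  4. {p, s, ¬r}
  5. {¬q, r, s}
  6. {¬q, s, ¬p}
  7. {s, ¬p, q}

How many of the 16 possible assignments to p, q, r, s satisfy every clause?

The models are:
  p=F q=F r=F s=F
  p=F q=F r=F s=T
  p=F q=F r=T s=T
  p=T q=F r=T s=T
  p=T q=T r=T s=T
That's 5 in total.

5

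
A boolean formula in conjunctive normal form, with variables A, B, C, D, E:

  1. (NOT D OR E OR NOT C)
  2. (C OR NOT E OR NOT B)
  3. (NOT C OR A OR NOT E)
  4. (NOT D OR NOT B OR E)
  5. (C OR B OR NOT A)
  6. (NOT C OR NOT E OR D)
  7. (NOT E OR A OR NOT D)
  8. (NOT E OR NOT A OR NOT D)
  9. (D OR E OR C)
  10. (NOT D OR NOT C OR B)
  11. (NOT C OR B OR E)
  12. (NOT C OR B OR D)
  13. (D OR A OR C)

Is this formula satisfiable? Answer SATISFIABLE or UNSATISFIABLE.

Set A = False and propagate.
Branch on B: take B = True.
The remaining clauses are satisfied by C = True, D = False, E = False.
So A=F, B=T, C=T, D=F, E=F is a satisfying assignment.

SATISFIABLE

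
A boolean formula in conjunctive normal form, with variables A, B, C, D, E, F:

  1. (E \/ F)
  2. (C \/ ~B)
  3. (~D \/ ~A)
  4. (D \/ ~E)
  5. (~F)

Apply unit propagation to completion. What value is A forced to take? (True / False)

Unit clause (~F) sets F = False.
(F \/ E) with F = False leaves only E, so E = True.
(D \/ ~E): since E = True, the clause reduces to (D). D = True.
From (~D \/ ~A) and D = True: A = False.

False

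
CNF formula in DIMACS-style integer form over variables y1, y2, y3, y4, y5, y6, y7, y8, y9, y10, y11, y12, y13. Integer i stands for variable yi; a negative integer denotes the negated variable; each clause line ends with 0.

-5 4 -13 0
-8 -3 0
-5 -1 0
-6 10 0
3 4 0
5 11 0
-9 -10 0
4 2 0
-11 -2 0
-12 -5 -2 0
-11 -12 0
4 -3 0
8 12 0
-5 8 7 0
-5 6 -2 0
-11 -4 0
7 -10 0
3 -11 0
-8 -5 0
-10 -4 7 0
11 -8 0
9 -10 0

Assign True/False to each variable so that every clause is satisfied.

Pure literal: y1 appears only negated; assign y1 = False.
y7 occurs only positively in the remaining clauses — set y7 = True.
Set y2 = False and propagate.
  then y4 is forced to True.
  then y11 is forced to False.
  then y5 is forced to True.
  then y8 is forced to False.
  then y12 is forced to True.
For the remaining variables, y3 = True, y6 = False, y9 = True, y10 = False, y13 = False works.
Every clause has at least one true literal under this assignment.

y1=False, y2=False, y3=True, y4=True, y5=True, y6=False, y7=True, y8=False, y9=True, y10=False, y11=False, y12=True, y13=False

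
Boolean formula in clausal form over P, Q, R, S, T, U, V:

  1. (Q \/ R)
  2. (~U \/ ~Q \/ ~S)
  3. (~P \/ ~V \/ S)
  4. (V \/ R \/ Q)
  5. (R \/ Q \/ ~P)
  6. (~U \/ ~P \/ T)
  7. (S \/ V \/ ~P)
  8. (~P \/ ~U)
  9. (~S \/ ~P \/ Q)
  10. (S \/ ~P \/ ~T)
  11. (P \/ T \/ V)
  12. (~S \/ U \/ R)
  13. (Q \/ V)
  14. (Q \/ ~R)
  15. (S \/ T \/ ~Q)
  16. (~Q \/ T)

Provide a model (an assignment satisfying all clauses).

Branch on P: take P = False.
Set Q = True and propagate.
  then T is forced to True.
Try R = False.
For the remaining variables, S = False, U = False, V = False works.
Every clause has at least one true literal under this assignment.
Check each clause:
  1. (Q \/ R) — Q is true.
  2. (~Q \/ ~U \/ ~S) — ~U is true.
  3. (S \/ ~V \/ ~P) — ~V is true.
  4. (R \/ V \/ Q) — Q is true.
  5. (~P \/ R \/ Q) — Q is true.
  6. (T \/ ~P \/ ~U) — ~U is true.
  7. (V \/ S \/ ~P) — ~P is true.
  8. (~U \/ ~P) — ~U is true.
  9. (~S \/ Q \/ ~P) — Q is true.
  10. (~T \/ ~P \/ S) — ~P is true.
  11. (T \/ P \/ V) — T is true.
  12. (~S \/ U \/ R) — ~S is true.
  13. (Q \/ V) — Q is true.
  14. (~R \/ Q) — Q is true.
  15. (S \/ T \/ ~Q) — T is true.
  16. (~Q \/ T) — T is true.

P = False  Q = True  R = False  S = False  T = True  U = False  V = False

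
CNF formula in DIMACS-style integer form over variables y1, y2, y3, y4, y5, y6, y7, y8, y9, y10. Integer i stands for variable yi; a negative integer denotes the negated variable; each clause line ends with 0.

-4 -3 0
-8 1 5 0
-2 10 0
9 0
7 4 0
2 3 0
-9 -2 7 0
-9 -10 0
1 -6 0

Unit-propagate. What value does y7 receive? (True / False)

True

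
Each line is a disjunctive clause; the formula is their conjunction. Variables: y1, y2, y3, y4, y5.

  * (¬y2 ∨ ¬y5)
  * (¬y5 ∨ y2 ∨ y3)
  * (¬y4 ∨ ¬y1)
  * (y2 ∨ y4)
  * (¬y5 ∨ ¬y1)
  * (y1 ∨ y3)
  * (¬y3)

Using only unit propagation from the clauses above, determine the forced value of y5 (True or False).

False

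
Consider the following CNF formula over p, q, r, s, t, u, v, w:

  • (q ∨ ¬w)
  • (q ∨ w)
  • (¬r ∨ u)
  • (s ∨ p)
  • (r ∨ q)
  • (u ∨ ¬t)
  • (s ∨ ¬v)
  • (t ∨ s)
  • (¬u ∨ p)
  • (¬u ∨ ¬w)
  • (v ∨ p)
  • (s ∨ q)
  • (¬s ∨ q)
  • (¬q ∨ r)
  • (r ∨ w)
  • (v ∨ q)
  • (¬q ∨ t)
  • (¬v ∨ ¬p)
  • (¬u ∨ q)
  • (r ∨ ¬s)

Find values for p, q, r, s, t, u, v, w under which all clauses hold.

p=T, q=T, r=T, s=F, t=T, u=T, v=F, w=F

Branch on p: take p = True.
  then v is forced to False.
  then q is forced to True.
  then r is forced to True.
  then u is forced to True.
  then w is forced to False.
  then t is forced to True.
s is now unconstrained; take s = False.
Every clause has at least one true literal under this assignment.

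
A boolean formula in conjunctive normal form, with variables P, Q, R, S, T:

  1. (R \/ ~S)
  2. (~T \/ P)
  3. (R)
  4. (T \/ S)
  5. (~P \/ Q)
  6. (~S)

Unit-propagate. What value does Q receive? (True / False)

True

(R) is a unit clause: R = True.
(~S) is a unit clause: S = False.
In (S \/ T), S is now false; T must hold, so T = True.
(P \/ ~T) with T = True leaves only P, so P = True.
In (~P \/ Q), ~P is now false; Q must hold, so Q = True.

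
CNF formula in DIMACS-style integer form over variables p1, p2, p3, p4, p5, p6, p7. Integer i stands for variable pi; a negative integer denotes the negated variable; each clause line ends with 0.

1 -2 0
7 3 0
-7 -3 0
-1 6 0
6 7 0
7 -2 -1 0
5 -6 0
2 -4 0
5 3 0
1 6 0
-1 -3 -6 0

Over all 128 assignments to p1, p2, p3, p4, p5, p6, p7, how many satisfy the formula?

5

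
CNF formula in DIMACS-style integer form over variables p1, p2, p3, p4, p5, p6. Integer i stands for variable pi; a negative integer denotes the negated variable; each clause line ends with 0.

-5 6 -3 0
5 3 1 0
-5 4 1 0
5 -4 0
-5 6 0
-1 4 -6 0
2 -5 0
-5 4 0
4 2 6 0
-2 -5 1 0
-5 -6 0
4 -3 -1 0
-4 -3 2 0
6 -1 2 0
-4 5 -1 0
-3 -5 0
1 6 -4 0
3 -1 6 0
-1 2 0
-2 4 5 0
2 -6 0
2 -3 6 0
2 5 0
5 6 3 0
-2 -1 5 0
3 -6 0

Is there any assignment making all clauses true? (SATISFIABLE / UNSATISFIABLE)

UNSATISFIABLE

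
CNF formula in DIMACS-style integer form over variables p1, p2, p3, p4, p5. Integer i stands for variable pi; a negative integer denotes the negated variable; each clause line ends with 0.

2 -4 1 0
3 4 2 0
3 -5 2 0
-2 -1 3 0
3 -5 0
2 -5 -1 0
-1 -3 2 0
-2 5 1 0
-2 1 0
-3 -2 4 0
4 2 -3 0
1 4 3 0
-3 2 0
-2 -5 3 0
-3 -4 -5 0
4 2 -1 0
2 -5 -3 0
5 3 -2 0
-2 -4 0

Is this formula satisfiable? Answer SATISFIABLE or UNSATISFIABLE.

SATISFIABLE

Branch on p1: take p1 = True.
The remaining clauses are satisfied by p2 = False, p3 = False, p4 = True, p5 = False.
So p1=True, p2=False, p3=False, p4=True, p5=False is a satisfying assignment.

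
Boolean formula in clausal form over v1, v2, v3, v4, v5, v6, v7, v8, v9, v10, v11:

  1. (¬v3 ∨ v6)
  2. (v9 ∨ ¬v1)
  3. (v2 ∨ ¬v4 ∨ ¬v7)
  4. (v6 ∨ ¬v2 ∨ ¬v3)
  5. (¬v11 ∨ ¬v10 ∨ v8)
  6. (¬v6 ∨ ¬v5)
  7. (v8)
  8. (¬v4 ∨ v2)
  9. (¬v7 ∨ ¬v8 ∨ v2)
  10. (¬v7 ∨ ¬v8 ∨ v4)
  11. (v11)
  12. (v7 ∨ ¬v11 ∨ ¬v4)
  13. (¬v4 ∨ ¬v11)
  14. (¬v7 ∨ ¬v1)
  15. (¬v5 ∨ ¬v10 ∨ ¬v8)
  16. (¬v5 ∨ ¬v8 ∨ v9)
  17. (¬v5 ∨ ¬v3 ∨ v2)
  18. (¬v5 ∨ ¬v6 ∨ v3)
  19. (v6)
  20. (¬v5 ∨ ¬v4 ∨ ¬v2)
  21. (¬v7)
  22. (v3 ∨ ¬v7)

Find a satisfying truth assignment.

v1 = 1, v2 = 1, v3 = 0, v4 = 0, v5 = 0, v6 = 1, v7 = 0, v8 = 1, v9 = 1, v10 = 0, v11 = 1

(v8) is a unit clause, so v8 = True.
(v11) is a unit clause, so v11 = True.
(¬v4) is a unit clause, so v4 = False.
Unit propagation: (¬v7) forces v7 = False.
Unit propagation: (v6) forces v6 = True.
Unit propagation: (¬v5) forces v5 = False.
v9 occurs only positively in the remaining clauses — set v9 = True.
v1, v2, v3, v10 are now unconstrained; take v1 = True, v2 = True, v3 = False, v10 = False.
Every clause has at least one true literal under this assignment.
Check each clause:
  1. (¬v3 ∨ v6) — ¬v3 is true.
  2. (v9 ∨ ¬v1) — v9 is true.
  3. (¬v7 ∨ v2 ∨ ¬v4) — ¬v7 is true.
  4. (¬v3 ∨ v6 ∨ ¬v2) — ¬v3 is true.
  5. (¬v10 ∨ v8 ∨ ¬v11) — v8 is true.
  6. (¬v6 ∨ ¬v5) — ¬v5 is true.
  7. (v8) — v8 is true.
  8. (¬v4 ∨ v2) — v2 is true.
  9. (¬v7 ∨ ¬v8 ∨ v2) — ¬v7 is true.
  10. (¬v8 ∨ v4 ∨ ¬v7) — ¬v7 is true.
  11. (v11) — v11 is true.
  12. (¬v11 ∨ ¬v4 ∨ v7) — ¬v4 is true.
  13. (¬v4 ∨ ¬v11) — ¬v4 is true.
  14. (¬v1 ∨ ¬v7) — ¬v7 is true.
  15. (¬v8 ∨ ¬v10 ∨ ¬v5) — ¬v5 is true.
  16. (¬v8 ∨ v9 ∨ ¬v5) — v9 is true.
  17. (v2 ∨ ¬v5 ∨ ¬v3) — v2 is true.
  18. (¬v5 ∨ ¬v6 ∨ v3) — ¬v5 is true.
  19. (v6) — v6 is true.
  20. (¬v5 ∨ ¬v4 ∨ ¬v2) — ¬v5 is true.
  21. (¬v7) — ¬v7 is true.
  22. (¬v7 ∨ v3) — ¬v7 is true.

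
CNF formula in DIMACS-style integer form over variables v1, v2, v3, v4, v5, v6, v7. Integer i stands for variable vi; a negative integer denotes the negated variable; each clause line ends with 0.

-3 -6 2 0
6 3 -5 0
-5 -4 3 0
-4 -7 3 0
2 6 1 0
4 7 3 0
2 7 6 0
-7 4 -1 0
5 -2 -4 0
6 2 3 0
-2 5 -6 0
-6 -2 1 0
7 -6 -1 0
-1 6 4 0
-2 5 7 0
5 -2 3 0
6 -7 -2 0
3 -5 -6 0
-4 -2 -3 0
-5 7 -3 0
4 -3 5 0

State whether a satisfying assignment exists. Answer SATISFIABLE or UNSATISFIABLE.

SATISFIABLE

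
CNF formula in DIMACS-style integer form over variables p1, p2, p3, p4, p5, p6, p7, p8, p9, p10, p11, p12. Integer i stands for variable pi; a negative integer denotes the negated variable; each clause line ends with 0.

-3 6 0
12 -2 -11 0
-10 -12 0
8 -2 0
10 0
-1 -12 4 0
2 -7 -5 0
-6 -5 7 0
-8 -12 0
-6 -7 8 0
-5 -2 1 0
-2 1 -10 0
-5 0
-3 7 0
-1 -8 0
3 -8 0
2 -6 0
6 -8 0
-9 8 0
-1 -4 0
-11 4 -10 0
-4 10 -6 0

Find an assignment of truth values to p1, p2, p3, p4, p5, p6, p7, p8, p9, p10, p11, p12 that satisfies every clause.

The clause (p10) is unit: p10 must be True.
The clause (~p12) is unit: p12 must be False.
The clause (~p5) is unit: p5 must be False.
p9 occurs only negated in the remaining clauses — set p9 = False.
p11 occurs only negated in the remaining clauses — set p11 = False.
Set p1 = False and propagate.
  then p2 is forced to False.
  then p6 is forced to False.
  then p3 is forced to False.
  then p8 is forced to False.
p4, p7 are now unconstrained; take p4 = False, p7 = False.
Every clause has at least one true literal under this assignment.

p1 = False, p2 = False, p3 = False, p4 = False, p5 = False, p6 = False, p7 = False, p8 = False, p9 = False, p10 = True, p11 = False, p12 = False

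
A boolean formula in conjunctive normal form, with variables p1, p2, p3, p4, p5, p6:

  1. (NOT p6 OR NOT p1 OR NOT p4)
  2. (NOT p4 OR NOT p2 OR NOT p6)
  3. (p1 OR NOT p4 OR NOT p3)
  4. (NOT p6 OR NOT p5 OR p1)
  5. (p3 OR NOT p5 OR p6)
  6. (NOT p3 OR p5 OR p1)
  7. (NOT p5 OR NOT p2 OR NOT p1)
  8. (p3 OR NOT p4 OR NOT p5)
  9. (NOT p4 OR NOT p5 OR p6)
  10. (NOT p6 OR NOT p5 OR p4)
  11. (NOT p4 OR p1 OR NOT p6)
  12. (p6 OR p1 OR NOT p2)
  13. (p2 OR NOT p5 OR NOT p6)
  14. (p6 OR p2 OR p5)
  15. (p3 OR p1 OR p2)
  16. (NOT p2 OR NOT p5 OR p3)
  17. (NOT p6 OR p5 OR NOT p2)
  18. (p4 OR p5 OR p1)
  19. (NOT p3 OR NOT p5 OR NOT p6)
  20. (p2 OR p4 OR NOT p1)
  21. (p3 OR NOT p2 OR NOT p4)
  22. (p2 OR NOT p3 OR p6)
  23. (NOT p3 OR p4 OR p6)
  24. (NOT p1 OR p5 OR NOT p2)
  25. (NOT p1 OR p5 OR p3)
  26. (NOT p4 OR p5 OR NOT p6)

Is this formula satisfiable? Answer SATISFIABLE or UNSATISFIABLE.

UNSATISFIABLE

p5 = True:
  p6 = True:
    propagation gives p1=True, p4=False; an empty clause results — contradiction.
  p6 = False:
    propagation gives p3=True, p4=False; an empty clause results — contradiction.
p5 = False:
  p1 = True:
    propagation gives p2=False, p6=True, p4=False; an empty clause results — contradiction.
  p1 = False:
    propagation gives p3=False, p2=True, p6=True; an empty clause results — contradiction.
Every branch closes, so no satisfying assignment exists.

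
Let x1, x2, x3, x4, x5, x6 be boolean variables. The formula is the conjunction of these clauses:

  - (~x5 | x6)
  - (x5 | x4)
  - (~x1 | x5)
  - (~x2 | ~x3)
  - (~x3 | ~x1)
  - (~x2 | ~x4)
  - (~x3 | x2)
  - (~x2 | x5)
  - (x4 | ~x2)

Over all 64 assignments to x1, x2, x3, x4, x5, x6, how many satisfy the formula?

The models are:
  x1=F x2=F x3=F x4=F x5=T x6=T
  x1=F x2=F x3=F x4=T x5=F x6=F
  x1=F x2=F x3=F x4=T x5=F x6=T
  x1=F x2=F x3=F x4=T x5=T x6=T
  x1=T x2=F x3=F x4=F x5=T x6=T
  x1=T x2=F x3=F x4=T x5=T x6=T
Count: 6.

6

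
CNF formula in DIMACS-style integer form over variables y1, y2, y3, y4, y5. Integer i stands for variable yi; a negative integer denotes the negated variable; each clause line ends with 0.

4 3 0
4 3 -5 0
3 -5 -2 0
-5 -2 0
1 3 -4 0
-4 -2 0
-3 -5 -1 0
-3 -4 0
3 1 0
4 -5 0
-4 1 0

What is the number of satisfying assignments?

6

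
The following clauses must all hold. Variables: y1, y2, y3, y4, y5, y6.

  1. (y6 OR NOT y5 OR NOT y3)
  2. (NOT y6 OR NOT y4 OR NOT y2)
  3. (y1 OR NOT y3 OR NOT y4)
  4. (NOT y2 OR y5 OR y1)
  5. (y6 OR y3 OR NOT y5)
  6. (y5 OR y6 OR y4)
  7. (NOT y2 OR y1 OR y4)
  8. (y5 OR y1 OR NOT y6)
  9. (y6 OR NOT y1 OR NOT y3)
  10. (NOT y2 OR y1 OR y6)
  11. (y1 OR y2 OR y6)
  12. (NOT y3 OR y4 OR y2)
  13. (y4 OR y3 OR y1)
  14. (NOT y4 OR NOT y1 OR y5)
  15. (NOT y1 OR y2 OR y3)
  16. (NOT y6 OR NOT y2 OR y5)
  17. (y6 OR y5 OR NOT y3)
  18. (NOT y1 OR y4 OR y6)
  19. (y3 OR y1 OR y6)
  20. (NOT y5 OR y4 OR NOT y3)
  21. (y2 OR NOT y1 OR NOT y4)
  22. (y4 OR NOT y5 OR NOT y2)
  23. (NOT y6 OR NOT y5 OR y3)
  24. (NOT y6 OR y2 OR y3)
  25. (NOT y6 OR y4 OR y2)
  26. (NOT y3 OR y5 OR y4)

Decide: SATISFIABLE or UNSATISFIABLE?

UNSATISFIABLE

y6 = True:
  y4 = True:
    propagation gives y2=False, y1=False, y3=False; an empty clause results — contradiction.
  y4 = False:
    propagation gives y2=True, y1=True, y5=True; an empty clause results — contradiction.
y6 = False:
  y1 = True:
    propagation gives y3=False, y5=False, y4=True; an empty clause results — contradiction.
  y1 = False:
    propagation gives y2=False; an empty clause results — contradiction.
Every branch closes, so no satisfying assignment exists.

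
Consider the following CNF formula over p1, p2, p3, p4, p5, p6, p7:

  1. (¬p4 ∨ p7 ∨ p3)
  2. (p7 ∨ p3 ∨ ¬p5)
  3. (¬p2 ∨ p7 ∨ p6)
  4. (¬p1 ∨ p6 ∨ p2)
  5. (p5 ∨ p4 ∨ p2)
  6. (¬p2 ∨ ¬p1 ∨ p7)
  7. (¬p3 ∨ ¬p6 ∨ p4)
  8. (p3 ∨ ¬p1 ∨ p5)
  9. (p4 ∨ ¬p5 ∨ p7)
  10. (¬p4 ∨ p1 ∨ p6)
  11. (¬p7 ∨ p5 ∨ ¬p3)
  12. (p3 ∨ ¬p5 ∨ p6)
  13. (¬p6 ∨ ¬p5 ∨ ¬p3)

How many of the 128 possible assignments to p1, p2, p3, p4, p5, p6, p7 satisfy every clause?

20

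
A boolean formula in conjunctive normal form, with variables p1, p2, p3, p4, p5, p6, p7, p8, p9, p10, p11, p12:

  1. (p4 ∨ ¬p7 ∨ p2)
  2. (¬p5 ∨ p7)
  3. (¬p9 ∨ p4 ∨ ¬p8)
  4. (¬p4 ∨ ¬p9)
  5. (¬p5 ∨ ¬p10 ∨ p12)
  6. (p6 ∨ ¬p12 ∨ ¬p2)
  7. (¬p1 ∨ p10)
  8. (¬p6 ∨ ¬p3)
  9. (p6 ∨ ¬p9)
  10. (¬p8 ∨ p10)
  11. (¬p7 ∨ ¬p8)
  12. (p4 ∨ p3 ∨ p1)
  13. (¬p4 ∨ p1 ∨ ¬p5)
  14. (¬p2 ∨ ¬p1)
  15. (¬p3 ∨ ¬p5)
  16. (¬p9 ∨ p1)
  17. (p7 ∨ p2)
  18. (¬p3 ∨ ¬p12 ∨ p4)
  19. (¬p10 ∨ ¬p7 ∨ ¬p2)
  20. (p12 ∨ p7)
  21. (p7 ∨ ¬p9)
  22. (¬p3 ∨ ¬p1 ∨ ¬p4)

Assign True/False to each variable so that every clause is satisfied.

p1 = F, p2 = F, p3 = F, p4 = T, p5 = F, p6 = F, p7 = T, p8 = F, p9 = F, p10 = F, p11 = F, p12 = F

Check each clause:
  1. (¬p7 ∨ p4 ∨ p2) — p4 is true.
  2. (p7 ∨ ¬p5) — ¬p5 is true.
  3. (p4 ∨ ¬p9 ∨ ¬p8) — ¬p8 is true.
  4. (¬p4 ∨ ¬p9) — ¬p9 is true.
  5. (¬p5 ∨ ¬p10 ∨ p12) — ¬p5 is true.
  6. (¬p12 ∨ p6 ∨ ¬p2) — ¬p12 is true.
  7. (¬p1 ∨ p10) — ¬p1 is true.
  8. (¬p6 ∨ ¬p3) — ¬p6 is true.
  9. (¬p9 ∨ p6) — ¬p9 is true.
  10. (p10 ∨ ¬p8) — ¬p8 is true.
  11. (¬p7 ∨ ¬p8) — ¬p8 is true.
  12. (p4 ∨ p3 ∨ p1) — p4 is true.
  13. (p1 ∨ ¬p4 ∨ ¬p5) — ¬p5 is true.
  14. (¬p2 ∨ ¬p1) — ¬p1 is true.
  15. (¬p5 ∨ ¬p3) — ¬p5 is true.
  16. (¬p9 ∨ p1) — ¬p9 is true.
  17. (p7 ∨ p2) — p7 is true.
  18. (¬p3 ∨ ¬p12 ∨ p4) — p4 is true.
  19. (¬p7 ∨ ¬p10 ∨ ¬p2) — ¬p10 is true.
  20. (p7 ∨ p12) — p7 is true.
  21. (¬p9 ∨ p7) — ¬p9 is true.
  22. (¬p3 ∨ ¬p1 ∨ ¬p4) — ¬p3 is true.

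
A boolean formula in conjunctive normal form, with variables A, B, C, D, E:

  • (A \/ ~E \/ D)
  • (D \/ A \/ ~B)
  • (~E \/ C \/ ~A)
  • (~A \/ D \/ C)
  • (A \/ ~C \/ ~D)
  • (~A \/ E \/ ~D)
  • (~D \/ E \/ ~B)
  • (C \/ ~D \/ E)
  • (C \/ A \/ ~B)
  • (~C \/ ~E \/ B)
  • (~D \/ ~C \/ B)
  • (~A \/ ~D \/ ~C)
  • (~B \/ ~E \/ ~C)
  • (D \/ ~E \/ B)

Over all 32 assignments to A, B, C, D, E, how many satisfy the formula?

5

The models are:
  A=F B=F C=F D=F E=F
  A=F B=F C=F D=T E=T
  A=F B=F C=T D=F E=F
  A=T B=F C=T D=F E=F
  A=T B=T C=T D=F E=F
Count: 5.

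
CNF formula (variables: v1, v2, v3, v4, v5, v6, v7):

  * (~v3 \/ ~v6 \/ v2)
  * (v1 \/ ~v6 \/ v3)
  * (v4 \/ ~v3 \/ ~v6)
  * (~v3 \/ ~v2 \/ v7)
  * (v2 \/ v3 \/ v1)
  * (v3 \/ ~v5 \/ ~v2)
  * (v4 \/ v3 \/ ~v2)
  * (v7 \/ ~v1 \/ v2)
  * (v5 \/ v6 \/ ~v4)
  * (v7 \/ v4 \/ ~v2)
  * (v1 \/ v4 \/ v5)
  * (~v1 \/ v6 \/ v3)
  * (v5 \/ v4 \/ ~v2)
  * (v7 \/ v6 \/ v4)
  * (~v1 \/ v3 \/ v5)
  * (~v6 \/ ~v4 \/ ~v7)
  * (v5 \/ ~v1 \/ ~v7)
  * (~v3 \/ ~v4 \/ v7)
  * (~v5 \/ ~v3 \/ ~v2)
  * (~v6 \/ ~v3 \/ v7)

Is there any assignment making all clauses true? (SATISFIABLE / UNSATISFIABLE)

SATISFIABLE

Try v1 = True.
Try v2 = False.
  then v7 is forced to True.
  then v5 is forced to True.
For the remaining variables, v3 = True, v4 = True, v6 = False works.
So v1=True, v2=False, v3=True, v4=True, v5=True, v6=False, v7=True is a satisfying assignment.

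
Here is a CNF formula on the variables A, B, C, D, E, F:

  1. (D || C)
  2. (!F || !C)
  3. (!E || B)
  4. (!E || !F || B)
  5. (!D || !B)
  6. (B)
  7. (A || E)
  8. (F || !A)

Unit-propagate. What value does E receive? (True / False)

(B) stands alone — B = True.
(!D || !B): since B = True, the clause reduces to (!D). D = False.
In (D || C), D is now false; C must hold, so C = True.
From (!C || !F) and C = True: F = False.
(F || !A): since F = False, the clause reduces to (!A). A = False.
(E || A) with A = False leaves only E, so E = True.

True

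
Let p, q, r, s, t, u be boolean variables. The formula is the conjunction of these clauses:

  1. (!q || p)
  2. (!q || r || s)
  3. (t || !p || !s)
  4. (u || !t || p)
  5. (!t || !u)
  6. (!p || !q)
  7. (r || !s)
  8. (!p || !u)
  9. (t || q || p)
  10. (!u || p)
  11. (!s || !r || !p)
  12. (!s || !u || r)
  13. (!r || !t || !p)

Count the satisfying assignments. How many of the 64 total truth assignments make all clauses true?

The models are:
  p=1 q=0 r=0 s=0 t=0 u=0
  p=1 q=0 r=0 s=0 t=1 u=0
  p=1 q=0 r=1 s=0 t=0 u=0
Count: 3.

3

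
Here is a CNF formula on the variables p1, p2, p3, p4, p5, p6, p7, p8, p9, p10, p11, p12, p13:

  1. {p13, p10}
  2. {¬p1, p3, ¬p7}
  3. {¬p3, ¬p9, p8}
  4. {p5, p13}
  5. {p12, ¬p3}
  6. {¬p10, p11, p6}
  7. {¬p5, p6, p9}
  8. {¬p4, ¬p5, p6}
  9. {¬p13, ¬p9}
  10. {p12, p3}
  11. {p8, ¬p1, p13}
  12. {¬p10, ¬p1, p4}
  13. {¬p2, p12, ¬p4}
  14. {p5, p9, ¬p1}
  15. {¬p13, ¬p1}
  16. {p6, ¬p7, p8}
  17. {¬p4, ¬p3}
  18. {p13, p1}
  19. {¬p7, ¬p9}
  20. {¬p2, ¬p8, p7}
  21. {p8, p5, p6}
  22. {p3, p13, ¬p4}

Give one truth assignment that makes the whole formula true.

p1=0, p2=0, p3=1, p4=0, p5=0, p6=1, p7=0, p8=0, p9=0, p10=0, p11=0, p12=1, p13=1

p2 occurs only negated in the remaining clauses — set p2 = False.
Pure literal: p6 appears only positively; assign p6 = True.
Branch on p1: take p1 = False.
  then p13 is forced to True.
  then p9 is forced to False.
Try p3 = True.
  then p12 is forced to True.
  then p4 is forced to False.
p5, p7, p8, p10, p11 are now unconstrained; take p5 = False, p7 = False, p8 = False, p10 = False, p11 = False.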